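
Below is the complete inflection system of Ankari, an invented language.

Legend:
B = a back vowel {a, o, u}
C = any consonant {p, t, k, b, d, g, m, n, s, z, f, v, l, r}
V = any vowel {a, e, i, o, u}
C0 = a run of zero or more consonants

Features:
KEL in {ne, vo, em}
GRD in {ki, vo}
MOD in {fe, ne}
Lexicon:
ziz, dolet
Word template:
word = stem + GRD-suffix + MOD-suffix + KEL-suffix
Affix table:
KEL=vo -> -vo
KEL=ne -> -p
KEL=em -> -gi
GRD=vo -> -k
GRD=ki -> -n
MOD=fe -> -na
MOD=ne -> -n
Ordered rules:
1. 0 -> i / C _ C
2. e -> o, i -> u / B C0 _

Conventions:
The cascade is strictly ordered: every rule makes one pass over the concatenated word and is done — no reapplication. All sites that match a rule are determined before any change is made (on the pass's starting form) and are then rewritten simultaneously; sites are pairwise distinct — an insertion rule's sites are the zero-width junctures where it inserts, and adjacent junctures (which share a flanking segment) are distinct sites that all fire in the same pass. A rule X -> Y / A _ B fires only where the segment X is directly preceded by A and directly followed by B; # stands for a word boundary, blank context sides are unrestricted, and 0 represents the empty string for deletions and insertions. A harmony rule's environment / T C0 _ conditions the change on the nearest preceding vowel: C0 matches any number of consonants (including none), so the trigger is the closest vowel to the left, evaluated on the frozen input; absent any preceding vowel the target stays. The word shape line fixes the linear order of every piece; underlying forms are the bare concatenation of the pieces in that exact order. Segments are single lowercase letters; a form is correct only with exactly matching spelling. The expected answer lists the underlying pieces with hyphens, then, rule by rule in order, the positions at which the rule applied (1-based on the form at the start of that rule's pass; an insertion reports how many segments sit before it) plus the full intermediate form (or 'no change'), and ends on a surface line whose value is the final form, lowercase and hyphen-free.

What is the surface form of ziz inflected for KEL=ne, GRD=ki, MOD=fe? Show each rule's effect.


underlying: ziz-n-na-p
1. 0 -> i / C _ C: inserts after position(s) 3, 4: zizininap
2. e -> o, i -> u / B C0 _: no change
surface: zizininap


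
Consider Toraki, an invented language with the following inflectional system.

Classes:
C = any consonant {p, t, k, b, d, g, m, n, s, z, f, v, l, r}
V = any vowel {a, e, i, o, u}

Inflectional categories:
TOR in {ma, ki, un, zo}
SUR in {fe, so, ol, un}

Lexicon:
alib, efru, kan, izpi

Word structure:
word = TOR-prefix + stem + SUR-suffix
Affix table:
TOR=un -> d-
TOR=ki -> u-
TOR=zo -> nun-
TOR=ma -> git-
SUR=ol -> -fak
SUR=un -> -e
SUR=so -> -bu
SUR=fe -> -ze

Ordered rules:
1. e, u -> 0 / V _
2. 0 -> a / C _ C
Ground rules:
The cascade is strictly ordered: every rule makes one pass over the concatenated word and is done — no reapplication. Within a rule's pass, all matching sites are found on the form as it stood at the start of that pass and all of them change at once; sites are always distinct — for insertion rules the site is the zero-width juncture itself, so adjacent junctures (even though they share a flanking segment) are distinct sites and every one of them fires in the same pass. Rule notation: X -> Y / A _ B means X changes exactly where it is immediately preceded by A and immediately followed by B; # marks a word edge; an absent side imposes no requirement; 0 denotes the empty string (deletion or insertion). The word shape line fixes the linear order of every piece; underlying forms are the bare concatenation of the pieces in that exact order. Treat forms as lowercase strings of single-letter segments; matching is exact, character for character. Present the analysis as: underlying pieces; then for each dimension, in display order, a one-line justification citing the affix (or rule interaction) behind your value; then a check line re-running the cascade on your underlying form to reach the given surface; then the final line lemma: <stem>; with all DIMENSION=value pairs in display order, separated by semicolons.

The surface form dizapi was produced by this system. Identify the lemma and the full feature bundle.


underlying: d-izpi-e
TOR=un - signalled by the affix d-
SUR=un - signalled by the affix -e
check: dizpie -> dizpi -> dizapi
lemma: izpi; TOR=un; SUR=un


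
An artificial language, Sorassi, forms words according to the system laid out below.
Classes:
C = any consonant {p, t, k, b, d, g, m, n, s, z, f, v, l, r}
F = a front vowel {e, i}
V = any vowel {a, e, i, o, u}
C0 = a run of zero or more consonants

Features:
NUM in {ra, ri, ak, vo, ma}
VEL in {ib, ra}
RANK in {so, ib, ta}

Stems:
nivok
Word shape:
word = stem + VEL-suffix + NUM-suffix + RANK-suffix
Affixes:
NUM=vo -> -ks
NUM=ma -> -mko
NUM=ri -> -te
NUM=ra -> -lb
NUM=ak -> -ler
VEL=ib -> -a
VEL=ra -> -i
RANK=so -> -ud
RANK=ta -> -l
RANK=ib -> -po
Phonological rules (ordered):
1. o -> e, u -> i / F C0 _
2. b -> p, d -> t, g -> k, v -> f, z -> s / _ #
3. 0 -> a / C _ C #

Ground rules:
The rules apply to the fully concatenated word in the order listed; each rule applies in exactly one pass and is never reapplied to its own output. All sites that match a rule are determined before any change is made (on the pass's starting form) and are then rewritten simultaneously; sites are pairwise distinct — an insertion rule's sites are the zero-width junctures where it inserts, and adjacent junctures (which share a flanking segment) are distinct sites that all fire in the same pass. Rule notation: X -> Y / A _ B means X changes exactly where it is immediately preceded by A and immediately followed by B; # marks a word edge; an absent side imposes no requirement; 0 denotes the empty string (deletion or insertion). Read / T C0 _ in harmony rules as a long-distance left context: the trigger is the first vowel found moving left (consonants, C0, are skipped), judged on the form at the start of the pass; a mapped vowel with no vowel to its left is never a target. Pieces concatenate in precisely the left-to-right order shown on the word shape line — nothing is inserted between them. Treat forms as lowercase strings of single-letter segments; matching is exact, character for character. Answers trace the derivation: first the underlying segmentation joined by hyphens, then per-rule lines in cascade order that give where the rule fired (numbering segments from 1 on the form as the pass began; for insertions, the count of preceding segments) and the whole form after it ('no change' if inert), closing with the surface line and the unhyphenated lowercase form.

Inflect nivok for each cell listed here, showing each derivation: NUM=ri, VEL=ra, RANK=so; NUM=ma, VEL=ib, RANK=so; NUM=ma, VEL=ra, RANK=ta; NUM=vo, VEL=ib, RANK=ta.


cell NUM=ri, VEL=ra, RANK=so:
underlying: nivok-i-te-ud
1. o -> e, u -> i / F C0 _: fires at position(s) 4, 9: nivekiteid
2. b -> p, d -> t, g -> k, v -> f, z -> s / _ #: fires at position(s) 10: nivekiteit
3. 0 -> a / C _ C #: no change
surface: nivekiteit

cell NUM=ma, VEL=ib, RANK=so:
underlying: nivok-a-mko-ud
1. o -> e, u -> i / F C0 _: fires at position(s) 4: nivekamkoud
2. b -> p, d -> t, g -> k, v -> f, z -> s / _ #: fires at position(s) 11: nivekamkout
3. 0 -> a / C _ C #: no change
surface: nivekamkout

cell NUM=ma, VEL=ra, RANK=ta:
underlying: nivok-i-mko-l
1. o -> e, u -> i / F C0 _: fires at position(s) 4, 9: nivekimkel
2. b -> p, d -> t, g -> k, v -> f, z -> s / _ #: no change
3. 0 -> a / C _ C #: no change
surface: nivekimkel

cell NUM=vo, VEL=ib, RANK=ta:
underlying: nivok-a-ks-l
1. o -> e, u -> i / F C0 _: fires at position(s) 4: nivekaksl
2. b -> p, d -> t, g -> k, v -> f, z -> s / _ #: no change
3. 0 -> a / C _ C #: inserts after position(s) 8: nivekaksal
surface: nivekaksal


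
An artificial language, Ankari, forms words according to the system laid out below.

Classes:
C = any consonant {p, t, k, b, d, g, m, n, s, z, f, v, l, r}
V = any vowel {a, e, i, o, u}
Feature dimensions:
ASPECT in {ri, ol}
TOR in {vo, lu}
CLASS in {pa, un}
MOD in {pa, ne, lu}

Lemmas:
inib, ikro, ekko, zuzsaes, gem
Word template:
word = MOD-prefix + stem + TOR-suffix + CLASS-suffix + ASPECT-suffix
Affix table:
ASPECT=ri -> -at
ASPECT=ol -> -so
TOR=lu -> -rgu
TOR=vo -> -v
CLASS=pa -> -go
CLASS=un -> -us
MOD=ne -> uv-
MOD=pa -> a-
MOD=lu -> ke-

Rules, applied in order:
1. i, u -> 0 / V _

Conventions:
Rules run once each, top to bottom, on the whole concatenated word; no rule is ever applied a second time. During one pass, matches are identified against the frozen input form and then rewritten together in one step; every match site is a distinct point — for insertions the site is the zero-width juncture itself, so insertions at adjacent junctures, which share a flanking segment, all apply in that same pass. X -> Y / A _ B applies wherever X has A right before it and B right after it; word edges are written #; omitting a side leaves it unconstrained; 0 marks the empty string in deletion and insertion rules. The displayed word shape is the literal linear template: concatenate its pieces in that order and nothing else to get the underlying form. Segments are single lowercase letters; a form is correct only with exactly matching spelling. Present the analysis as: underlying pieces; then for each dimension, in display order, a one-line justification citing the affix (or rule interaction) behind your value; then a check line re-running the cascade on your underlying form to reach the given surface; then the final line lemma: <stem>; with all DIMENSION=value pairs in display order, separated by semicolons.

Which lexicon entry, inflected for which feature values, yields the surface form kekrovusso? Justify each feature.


underlying: ke-ikro-v-us-so
ASPECT=ol - signalled by the affix -so
TOR=vo - signalled by the affix -v
CLASS=un - signalled by the affix -us
MOD=lu - signalled by the affix ke-
check: keikrovusso -> kekrovusso
lemma: ikro; ASPECT=ol; TOR=vo; CLASS=un; MOD=lu


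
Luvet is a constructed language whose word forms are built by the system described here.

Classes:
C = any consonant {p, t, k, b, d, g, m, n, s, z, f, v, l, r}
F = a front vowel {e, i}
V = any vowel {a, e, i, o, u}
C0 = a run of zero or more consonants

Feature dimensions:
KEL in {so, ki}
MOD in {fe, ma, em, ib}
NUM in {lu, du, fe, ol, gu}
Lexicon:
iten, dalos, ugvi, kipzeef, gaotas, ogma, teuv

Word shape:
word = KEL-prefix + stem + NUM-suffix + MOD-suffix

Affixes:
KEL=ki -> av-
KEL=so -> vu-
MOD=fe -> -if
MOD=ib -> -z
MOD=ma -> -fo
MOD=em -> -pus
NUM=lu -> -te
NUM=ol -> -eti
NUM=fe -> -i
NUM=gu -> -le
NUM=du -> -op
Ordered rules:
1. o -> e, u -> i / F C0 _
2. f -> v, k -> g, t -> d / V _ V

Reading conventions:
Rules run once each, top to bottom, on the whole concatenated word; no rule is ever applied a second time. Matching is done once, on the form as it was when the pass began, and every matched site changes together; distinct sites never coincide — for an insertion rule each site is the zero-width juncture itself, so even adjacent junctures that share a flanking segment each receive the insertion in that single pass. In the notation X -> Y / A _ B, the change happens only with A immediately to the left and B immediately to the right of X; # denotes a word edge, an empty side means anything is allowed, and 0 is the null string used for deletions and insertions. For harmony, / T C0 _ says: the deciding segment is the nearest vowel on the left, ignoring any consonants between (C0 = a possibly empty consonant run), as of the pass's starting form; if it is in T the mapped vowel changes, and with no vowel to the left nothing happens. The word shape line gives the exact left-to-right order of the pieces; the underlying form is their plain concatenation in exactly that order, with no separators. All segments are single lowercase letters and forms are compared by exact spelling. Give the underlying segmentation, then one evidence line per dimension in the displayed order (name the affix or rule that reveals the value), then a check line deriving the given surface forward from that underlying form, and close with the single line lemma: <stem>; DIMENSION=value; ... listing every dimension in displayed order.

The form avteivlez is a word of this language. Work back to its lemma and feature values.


underlying: av-teuv-le-z
KEL=ki - signalled by the affix av-
MOD=ib - signalled by the affix -z
NUM=gu - signalled by the affix -le
check: avteuvlez -> avteivlez -> avteivlez
lemma: teuv; KEL=ki; MOD=ib; NUM=gu


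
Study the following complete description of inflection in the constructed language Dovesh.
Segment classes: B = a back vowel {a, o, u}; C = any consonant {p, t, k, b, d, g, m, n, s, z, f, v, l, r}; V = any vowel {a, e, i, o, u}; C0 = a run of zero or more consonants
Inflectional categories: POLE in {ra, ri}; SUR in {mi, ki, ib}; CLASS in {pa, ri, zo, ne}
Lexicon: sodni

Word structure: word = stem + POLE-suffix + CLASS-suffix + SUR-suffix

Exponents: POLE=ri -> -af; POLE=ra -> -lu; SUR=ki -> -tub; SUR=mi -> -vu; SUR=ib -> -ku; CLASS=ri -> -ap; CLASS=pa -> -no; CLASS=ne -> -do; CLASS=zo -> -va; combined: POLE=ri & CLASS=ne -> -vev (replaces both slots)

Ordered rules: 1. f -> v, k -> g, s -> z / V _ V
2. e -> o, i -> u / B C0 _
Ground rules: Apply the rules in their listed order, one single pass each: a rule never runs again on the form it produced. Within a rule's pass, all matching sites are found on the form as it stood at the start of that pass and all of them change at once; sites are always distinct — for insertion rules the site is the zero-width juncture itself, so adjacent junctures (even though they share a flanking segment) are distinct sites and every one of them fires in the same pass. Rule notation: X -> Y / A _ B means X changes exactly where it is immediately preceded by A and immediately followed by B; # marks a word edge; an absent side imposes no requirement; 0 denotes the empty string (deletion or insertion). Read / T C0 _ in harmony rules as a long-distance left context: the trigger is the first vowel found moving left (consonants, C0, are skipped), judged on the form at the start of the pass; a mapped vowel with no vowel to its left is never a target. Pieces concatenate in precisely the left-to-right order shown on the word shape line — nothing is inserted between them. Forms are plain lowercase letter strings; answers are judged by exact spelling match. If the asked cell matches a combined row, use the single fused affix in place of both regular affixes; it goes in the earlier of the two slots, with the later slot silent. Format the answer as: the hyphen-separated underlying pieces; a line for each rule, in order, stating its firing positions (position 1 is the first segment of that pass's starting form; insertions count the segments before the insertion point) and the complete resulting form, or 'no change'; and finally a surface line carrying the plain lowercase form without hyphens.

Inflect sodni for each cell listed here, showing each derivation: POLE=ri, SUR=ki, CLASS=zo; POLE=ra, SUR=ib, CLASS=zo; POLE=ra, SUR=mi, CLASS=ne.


cell POLE=ri, SUR=ki, CLASS=zo:
underlying: sodni-af-va-tub
1. f -> v, k -> g, s -> z / V _ V: no change
2. e -> o, i -> u / B C0 _: fires at position(s) 5: sodnuafvatub
surface: sodnuafvatub

cell POLE=ra, SUR=ib, CLASS=zo:
underlying: sodni-lu-va-ku
1. f -> v, k -> g, s -> z / V _ V: fires at position(s) 10: sodniluvagu
2. e -> o, i -> u / B C0 _: fires at position(s) 5: sodnuluvagu
surface: sodnuluvagu

cell POLE=ra, SUR=mi, CLASS=ne:
underlying: sodni-lu-do-vu
1. f -> v, k -> g, s -> z / V _ V: no change
2. e -> o, i -> u / B C0 _: fires at position(s) 5: sodnuludovu
surface: sodnuludovu


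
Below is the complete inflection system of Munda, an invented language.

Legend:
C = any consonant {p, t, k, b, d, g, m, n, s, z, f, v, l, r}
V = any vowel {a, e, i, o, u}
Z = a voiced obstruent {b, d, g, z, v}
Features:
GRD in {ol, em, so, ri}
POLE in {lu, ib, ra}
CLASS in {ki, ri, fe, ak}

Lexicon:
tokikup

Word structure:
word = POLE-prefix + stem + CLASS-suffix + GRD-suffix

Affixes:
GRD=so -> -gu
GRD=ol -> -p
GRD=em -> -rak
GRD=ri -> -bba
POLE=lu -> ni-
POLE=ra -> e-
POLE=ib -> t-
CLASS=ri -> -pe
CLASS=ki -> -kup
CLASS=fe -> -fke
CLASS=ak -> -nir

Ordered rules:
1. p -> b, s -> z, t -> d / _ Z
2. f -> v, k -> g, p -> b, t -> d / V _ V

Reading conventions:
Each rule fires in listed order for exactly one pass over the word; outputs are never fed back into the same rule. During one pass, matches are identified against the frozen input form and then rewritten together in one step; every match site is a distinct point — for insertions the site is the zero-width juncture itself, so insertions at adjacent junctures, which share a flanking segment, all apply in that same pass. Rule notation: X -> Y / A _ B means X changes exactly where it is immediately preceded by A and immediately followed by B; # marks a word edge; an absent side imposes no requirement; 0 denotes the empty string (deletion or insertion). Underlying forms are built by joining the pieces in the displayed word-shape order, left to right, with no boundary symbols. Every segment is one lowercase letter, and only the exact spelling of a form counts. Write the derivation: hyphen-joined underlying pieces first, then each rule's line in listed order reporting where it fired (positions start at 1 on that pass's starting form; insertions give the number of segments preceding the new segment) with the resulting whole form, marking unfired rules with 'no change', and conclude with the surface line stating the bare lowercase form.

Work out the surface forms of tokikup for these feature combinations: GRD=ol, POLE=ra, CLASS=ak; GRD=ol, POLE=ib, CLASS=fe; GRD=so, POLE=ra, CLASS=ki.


cell GRD=ol, POLE=ra, CLASS=ak:
underlying: e-tokikup-nir-p
1. p -> b, s -> z, t -> d / _ Z: no change
2. f -> v, k -> g, p -> b, t -> d / V _ V: fires at position(s) 2, 4, 6: edogigupnirp
surface: edogigupnirp

cell GRD=ol, POLE=ib, CLASS=fe:
underlying: t-tokikup-fke-p
1. p -> b, s -> z, t -> d / _ Z: no change
2. f -> v, k -> g, p -> b, t -> d / V _ V: fires at position(s) 4, 6: ttogigupfkep
surface: ttogigupfkep

cell GRD=so, POLE=ra, CLASS=ki:
underlying: e-tokikup-kup-gu
1. p -> b, s -> z, t -> d / _ Z: fires at position(s) 11: etokikupkubgu
2. f -> v, k -> g, p -> b, t -> d / V _ V: fires at position(s) 2, 4, 6: edogigupkubgu
surface: edogigupkubgu


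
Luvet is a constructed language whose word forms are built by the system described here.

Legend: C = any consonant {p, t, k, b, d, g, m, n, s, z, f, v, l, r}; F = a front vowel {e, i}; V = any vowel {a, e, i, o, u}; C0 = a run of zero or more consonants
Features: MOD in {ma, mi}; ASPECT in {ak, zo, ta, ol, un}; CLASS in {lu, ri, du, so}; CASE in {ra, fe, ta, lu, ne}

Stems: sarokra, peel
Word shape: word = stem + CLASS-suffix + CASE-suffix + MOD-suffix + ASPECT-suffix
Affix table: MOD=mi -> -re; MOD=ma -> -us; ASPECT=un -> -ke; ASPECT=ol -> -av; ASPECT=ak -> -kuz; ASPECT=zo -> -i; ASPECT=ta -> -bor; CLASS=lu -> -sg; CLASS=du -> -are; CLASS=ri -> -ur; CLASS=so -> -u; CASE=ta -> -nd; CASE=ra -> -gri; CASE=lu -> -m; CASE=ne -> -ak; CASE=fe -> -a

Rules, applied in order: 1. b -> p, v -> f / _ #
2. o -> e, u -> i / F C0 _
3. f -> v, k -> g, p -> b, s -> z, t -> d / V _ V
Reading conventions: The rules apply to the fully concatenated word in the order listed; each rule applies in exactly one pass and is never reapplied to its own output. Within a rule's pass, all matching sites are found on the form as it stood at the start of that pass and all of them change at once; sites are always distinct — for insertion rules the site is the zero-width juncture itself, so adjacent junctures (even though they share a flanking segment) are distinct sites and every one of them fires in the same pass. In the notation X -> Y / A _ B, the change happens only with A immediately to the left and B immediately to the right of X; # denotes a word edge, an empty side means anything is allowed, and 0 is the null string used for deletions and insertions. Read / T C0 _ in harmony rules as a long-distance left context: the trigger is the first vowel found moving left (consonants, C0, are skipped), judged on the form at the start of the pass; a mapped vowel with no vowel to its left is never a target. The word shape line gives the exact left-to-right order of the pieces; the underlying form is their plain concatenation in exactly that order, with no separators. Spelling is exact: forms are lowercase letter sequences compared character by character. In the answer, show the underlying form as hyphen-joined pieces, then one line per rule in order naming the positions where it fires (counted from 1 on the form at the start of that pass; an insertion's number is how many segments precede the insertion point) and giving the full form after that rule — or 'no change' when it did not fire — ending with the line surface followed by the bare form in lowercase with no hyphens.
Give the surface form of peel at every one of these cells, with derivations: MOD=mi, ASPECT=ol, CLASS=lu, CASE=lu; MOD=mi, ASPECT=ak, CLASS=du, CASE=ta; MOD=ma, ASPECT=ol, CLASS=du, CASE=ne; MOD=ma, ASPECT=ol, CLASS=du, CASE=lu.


cell MOD=mi, ASPECT=ol, CLASS=lu, CASE=lu:
underlying: peel-sg-m-re-av
1. b -> p, v -> f / _ #: fires at position(s) 11: peelsgmreaf
2. o -> e, u -> i / F C0 _: no change
3. f -> v, k -> g, p -> b, s -> z, t -> d / V _ V: no change
surface: peelsgmreaf

cell MOD=mi, ASPECT=ak, CLASS=du, CASE=ta:
underlying: peel-are-nd-re-kuz
1. b -> p, v -> f / _ #: no change
2. o -> e, u -> i / F C0 _: fires at position(s) 13: peelarendrekiz
3. f -> v, k -> g, p -> b, s -> z, t -> d / V _ V: fires at position(s) 12: peelarendregiz
surface: peelarendregiz

cell MOD=ma, ASPECT=ol, CLASS=du, CASE=ne:
underlying: peel-are-ak-us-av
1. b -> p, v -> f / _ #: fires at position(s) 13: peelareakusaf
2. o -> e, u -> i / F C0 _: no change
3. f -> v, k -> g, p -> b, s -> z, t -> d / V _ V: fires at position(s) 9, 11: peelareaguzaf
surface: peelareaguzaf

cell MOD=ma, ASPECT=ol, CLASS=du, CASE=lu:
underlying: peel-are-m-us-av
1. b -> p, v -> f / _ #: fires at position(s) 12: peelaremusaf
2. o -> e, u -> i / F C0 _: fires at position(s) 9: peelaremisaf
3. f -> v, k -> g, p -> b, s -> z, t -> d / V _ V: fires at position(s) 10: peelaremizaf
surface: peelaremizaf


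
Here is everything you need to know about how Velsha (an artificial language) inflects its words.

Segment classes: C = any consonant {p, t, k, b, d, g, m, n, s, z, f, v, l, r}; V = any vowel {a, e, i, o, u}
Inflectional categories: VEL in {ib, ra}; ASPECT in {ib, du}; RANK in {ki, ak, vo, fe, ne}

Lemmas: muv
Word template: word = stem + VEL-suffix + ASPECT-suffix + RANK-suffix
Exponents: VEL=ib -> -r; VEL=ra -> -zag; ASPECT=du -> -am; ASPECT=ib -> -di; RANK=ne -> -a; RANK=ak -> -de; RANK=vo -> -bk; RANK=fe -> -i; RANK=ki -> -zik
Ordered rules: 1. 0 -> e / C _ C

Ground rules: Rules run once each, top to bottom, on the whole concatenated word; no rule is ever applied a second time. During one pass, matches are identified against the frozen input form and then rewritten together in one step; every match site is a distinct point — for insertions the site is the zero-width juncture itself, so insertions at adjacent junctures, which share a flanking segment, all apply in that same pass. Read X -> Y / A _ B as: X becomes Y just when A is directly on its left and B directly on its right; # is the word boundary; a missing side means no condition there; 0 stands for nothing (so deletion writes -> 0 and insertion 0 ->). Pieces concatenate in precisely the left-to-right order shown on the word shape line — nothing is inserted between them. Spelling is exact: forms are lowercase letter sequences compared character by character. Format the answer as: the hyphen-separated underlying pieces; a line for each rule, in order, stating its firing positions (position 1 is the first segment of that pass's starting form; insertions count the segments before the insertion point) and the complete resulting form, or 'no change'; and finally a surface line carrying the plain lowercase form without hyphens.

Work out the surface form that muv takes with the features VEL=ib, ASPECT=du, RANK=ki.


underlying: muv-r-am-zik
1. 0 -> e / C _ C: inserts after position(s) 3, 6: muveramezik
surface: muveramezik


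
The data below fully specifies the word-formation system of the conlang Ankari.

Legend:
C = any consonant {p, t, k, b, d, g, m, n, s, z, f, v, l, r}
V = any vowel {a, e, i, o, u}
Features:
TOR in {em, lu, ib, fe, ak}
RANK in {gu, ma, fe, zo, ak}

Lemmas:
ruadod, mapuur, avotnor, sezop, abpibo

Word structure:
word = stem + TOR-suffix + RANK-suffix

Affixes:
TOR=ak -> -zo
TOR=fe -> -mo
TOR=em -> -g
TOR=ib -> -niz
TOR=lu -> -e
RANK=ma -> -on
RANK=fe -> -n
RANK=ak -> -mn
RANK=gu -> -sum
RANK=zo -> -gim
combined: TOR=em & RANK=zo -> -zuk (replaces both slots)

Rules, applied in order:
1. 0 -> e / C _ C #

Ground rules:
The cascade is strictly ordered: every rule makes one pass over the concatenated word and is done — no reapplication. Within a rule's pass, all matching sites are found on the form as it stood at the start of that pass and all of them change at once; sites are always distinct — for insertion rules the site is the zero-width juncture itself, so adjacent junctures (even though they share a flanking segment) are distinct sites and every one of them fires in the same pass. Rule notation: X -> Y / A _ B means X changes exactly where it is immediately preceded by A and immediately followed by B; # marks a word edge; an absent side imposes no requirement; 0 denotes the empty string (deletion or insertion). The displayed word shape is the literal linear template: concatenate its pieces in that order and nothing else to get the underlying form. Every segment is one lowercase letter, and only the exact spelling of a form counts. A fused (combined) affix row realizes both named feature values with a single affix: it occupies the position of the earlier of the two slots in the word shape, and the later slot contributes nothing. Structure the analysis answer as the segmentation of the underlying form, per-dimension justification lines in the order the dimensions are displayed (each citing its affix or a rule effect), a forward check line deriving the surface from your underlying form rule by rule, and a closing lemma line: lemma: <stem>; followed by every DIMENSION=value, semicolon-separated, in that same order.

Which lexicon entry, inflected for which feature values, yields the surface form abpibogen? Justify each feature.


underlying: abpibo-g-n
TOR=em - signalled by the affix -g
RANK=fe - signalled by the affix -n
check: abpibogn -> abpibogen
lemma: abpibo; TOR=em; RANK=fe


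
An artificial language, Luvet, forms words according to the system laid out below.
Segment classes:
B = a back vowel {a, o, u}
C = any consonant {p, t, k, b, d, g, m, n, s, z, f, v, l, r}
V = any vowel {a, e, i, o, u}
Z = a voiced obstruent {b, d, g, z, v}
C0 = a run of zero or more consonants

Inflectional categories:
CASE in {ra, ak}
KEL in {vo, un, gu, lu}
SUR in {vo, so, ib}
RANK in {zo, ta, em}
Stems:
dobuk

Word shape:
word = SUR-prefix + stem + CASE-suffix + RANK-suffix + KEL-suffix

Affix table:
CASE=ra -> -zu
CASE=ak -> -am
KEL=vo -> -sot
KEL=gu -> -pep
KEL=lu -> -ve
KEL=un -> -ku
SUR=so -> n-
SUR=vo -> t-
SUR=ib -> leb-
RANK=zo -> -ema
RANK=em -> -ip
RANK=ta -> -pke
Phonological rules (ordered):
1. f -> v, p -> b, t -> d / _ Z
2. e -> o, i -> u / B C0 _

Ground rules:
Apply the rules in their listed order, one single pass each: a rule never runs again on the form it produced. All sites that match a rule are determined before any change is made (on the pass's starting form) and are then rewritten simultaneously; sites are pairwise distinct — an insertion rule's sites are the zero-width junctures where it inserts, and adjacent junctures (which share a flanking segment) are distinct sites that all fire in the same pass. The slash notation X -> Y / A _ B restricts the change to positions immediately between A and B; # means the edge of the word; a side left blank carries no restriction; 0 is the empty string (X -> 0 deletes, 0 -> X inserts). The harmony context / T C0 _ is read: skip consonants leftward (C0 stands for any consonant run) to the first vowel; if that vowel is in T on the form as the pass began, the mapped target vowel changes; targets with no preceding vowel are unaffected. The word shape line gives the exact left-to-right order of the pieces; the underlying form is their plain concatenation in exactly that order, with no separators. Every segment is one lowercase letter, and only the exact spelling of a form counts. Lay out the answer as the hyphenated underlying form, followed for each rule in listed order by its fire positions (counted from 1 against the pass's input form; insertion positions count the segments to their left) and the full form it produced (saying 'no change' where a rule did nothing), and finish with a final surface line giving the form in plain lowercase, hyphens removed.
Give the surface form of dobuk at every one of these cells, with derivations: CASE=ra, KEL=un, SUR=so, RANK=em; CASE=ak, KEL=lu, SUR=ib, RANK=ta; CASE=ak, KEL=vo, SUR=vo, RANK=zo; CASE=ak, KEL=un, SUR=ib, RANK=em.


cell CASE=ra, KEL=un, SUR=so, RANK=em:
underlying: n-dobuk-zu-ip-ku
1. f -> v, p -> b, t -> d / _ Z: no change
2. e -> o, i -> u / B C0 _: fires at position(s) 9: ndobukzuupku
surface: ndobukzuupku

cell CASE=ak, KEL=lu, SUR=ib, RANK=ta:
underlying: leb-dobuk-am-pke-ve
1. f -> v, p -> b, t -> d / _ Z: no change
2. e -> o, i -> u / B C0 _: fires at position(s) 13: lebdobukampkove
surface: lebdobukampkove

cell CASE=ak, KEL=vo, SUR=vo, RANK=zo:
underlying: t-dobuk-am-ema-sot
1. f -> v, p -> b, t -> d / _ Z: fires at position(s) 1: ddobukamemasot
2. e -> o, i -> u / B C0 _: fires at position(s) 9: ddobukamomasot
surface: ddobukamomasot

cell CASE=ak, KEL=un, SUR=ib, RANK=em:
underlying: leb-dobuk-am-ip-ku
1. f -> v, p -> b, t -> d / _ Z: no change
2. e -> o, i -> u / B C0 _: fires at position(s) 11: lebdobukamupku
surface: lebdobukamupku


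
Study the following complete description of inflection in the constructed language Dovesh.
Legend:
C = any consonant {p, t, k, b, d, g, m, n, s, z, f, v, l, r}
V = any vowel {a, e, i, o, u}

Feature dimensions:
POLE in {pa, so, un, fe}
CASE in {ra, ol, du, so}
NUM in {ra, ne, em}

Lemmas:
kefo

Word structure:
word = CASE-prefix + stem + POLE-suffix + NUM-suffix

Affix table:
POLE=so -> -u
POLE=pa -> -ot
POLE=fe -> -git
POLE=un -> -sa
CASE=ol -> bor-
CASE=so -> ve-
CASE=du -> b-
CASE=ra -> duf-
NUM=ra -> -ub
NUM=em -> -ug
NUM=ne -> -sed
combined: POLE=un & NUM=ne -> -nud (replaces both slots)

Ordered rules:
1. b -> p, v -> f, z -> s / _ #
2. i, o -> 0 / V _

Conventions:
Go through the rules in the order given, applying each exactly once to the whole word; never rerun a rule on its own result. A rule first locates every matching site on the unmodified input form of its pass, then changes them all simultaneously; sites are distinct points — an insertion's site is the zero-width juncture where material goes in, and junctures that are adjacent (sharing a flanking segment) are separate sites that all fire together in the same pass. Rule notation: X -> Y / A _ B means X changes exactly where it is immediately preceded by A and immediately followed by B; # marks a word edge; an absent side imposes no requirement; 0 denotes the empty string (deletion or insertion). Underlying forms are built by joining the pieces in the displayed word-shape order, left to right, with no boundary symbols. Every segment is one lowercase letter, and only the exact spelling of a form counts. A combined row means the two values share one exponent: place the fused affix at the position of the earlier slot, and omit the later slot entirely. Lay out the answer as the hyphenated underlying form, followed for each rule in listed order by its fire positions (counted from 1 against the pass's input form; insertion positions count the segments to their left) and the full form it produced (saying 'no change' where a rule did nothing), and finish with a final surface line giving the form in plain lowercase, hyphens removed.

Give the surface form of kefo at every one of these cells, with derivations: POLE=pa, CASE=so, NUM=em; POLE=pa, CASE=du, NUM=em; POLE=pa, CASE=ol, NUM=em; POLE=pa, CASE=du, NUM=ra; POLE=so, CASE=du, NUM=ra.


cell POLE=pa, CASE=so, NUM=em:
underlying: ve-kefo-ot-ug
1. b -> p, v -> f, z -> s / _ #: no change
2. i, o -> 0 / V _: fires at position(s) 7: vekefotug
surface: vekefotug

cell POLE=pa, CASE=du, NUM=em:
underlying: b-kefo-ot-ug
1. b -> p, v -> f, z -> s / _ #: no change
2. i, o -> 0 / V _: fires at position(s) 6: bkefotug
surface: bkefotug

cell POLE=pa, CASE=ol, NUM=em:
underlying: bor-kefo-ot-ug
1. b -> p, v -> f, z -> s / _ #: no change
2. i, o -> 0 / V _: fires at position(s) 8: borkefotug
surface: borkefotug

cell POLE=pa, CASE=du, NUM=ra:
underlying: b-kefo-ot-ub
1. b -> p, v -> f, z -> s / _ #: fires at position(s) 9: bkefootup
2. i, o -> 0 / V _: fires at position(s) 6: bkefotup
surface: bkefotup

cell POLE=so, CASE=du, NUM=ra:
underlying: b-kefo-u-ub
1. b -> p, v -> f, z -> s / _ #: fires at position(s) 8: bkefouup
2. i, o -> 0 / V _: no change
surface: bkefouup


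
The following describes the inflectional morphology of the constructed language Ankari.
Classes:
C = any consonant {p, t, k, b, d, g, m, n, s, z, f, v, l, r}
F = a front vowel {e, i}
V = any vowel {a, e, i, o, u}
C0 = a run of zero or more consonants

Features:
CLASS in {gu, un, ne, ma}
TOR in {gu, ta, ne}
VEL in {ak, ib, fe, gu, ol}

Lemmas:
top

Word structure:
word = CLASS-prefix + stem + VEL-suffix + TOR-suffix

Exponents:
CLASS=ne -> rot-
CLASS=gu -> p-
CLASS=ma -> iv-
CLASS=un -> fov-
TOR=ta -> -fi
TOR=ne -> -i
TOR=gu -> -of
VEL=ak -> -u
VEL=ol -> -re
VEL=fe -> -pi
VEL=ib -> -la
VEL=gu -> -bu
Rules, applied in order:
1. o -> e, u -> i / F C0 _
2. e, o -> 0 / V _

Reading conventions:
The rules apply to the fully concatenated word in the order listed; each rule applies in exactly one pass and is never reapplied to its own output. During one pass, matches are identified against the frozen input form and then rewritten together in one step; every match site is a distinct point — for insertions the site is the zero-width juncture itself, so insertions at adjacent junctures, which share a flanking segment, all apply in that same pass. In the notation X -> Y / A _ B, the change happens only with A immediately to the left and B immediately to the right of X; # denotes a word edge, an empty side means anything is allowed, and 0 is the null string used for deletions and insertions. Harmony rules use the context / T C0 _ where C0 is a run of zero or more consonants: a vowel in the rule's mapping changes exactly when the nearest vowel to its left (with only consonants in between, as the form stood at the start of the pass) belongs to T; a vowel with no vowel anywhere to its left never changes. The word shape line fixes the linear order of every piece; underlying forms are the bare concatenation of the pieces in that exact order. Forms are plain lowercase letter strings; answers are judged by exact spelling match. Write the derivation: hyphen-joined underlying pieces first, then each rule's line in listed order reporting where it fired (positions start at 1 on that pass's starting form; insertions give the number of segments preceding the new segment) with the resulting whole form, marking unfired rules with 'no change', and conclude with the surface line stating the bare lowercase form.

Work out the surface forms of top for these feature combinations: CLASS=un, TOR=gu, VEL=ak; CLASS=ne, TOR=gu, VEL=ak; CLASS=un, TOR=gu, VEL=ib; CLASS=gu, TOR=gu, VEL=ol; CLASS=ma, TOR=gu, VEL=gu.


cell CLASS=un, TOR=gu, VEL=ak:
underlying: fov-top-u-of
1. o -> e, u -> i / F C0 _: no change
2. e, o -> 0 / V _: fires at position(s) 8: fovtopuf
surface: fovtopuf

cell CLASS=ne, TOR=gu, VEL=ak:
underlying: rot-top-u-of
1. o -> e, u -> i / F C0 _: no change
2. e, o -> 0 / V _: fires at position(s) 8: rottopuf
surface: rottopuf

cell CLASS=un, TOR=gu, VEL=ib:
underlying: fov-top-la-of
1. o -> e, u -> i / F C0 _: no change
2. e, o -> 0 / V _: fires at position(s) 9: fovtoplaf
surface: fovtoplaf

cell CLASS=gu, TOR=gu, VEL=ol:
underlying: p-top-re-of
1. o -> e, u -> i / F C0 _: fires at position(s) 7: ptopreef
2. e, o -> 0 / V _: fires at position(s) 7: ptopref
surface: ptopref

cell CLASS=ma, TOR=gu, VEL=gu:
underlying: iv-top-bu-of
1. o -> e, u -> i / F C0 _: fires at position(s) 4: ivtepbuof
2. e, o -> 0 / V _: fires at position(s) 8: ivtepbuf
surface: ivtepbuf


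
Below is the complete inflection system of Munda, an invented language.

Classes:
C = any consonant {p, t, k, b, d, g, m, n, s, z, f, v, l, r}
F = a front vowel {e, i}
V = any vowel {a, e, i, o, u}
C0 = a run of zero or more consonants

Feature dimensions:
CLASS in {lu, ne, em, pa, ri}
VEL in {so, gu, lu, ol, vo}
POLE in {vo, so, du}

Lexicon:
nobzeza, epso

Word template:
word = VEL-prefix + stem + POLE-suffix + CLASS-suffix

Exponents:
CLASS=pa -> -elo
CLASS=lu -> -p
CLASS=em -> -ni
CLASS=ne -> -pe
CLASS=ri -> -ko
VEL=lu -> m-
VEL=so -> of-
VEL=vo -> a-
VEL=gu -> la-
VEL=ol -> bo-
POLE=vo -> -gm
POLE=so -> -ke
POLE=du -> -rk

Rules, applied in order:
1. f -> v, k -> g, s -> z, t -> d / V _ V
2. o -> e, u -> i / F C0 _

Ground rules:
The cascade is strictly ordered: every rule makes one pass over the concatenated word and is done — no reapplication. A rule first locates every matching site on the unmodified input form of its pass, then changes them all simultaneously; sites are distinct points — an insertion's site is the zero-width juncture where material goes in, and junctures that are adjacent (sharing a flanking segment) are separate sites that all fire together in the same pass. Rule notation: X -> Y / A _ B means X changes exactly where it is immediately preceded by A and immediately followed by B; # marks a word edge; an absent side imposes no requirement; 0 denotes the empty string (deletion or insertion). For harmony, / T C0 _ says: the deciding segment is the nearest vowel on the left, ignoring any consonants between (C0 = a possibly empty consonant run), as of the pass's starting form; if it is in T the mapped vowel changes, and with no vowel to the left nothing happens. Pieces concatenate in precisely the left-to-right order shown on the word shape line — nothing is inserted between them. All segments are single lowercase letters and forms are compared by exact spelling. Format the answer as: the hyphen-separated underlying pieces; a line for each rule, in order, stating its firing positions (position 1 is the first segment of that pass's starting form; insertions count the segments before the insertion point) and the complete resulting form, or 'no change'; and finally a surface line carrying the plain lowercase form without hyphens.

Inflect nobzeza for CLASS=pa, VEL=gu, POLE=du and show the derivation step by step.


underlying: la-nobzeza-rk-elo
1. f -> v, k -> g, s -> z, t -> d / V _ V: no change
2. o -> e, u -> i / F C0 _: fires at position(s) 14: lanobzezarkele
surface: lanobzezarkele


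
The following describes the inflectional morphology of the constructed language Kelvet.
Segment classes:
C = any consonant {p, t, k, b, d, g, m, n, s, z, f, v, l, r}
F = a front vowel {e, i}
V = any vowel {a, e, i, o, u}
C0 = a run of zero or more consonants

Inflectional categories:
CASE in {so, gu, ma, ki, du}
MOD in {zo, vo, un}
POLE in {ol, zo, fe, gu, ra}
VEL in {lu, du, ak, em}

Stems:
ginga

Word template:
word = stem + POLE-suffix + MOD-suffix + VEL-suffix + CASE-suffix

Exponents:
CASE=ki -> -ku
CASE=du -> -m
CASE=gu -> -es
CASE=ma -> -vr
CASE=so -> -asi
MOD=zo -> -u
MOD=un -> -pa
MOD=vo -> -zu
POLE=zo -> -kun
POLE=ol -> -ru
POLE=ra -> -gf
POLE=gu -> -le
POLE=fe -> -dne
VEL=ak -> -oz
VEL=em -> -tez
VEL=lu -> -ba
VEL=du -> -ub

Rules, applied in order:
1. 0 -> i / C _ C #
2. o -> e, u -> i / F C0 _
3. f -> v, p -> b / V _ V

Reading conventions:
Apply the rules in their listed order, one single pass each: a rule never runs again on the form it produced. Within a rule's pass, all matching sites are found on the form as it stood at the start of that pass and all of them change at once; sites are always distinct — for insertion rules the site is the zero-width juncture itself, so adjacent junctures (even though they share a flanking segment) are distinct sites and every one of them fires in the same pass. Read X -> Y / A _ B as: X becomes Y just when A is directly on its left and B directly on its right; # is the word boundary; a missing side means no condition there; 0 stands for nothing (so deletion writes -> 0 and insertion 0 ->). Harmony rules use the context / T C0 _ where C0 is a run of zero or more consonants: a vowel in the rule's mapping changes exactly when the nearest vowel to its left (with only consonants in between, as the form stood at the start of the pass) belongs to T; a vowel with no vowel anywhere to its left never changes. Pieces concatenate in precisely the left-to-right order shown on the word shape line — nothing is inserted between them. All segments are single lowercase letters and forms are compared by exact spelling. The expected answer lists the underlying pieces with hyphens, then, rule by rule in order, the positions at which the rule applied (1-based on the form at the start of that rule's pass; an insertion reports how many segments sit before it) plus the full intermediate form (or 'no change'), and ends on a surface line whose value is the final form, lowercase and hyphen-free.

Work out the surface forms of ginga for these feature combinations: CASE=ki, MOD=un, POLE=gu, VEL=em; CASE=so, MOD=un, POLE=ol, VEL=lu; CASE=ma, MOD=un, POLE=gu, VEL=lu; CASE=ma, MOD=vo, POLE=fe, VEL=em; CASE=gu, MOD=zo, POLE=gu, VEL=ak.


cell CASE=ki, MOD=un, POLE=gu, VEL=em:
underlying: ginga-le-pa-tez-ku
1. 0 -> i / C _ C #: no change
2. o -> e, u -> i / F C0 _: fires at position(s) 14: gingalepatezki
3. f -> v, p -> b / V _ V: fires at position(s) 8: gingalebatezki
surface: gingalebatezki

cell CASE=so, MOD=un, POLE=ol, VEL=lu:
underlying: ginga-ru-pa-ba-asi
1. 0 -> i / C _ C #: no change
2. o -> e, u -> i / F C0 _: no change
3. f -> v, p -> b / V _ V: fires at position(s) 8: gingarubabaasi
surface: gingarubabaasi

cell CASE=ma, MOD=un, POLE=gu, VEL=lu:
underlying: ginga-le-pa-ba-vr
1. 0 -> i / C _ C #: inserts after position(s) 12: gingalepabavir
2. o -> e, u -> i / F C0 _: no change
3. f -> v, p -> b / V _ V: fires at position(s) 8: gingalebabavir
surface: gingalebabavir

cell CASE=ma, MOD=vo, POLE=fe, VEL=em:
underlying: ginga-dne-zu-tez-vr
1. 0 -> i / C _ C #: inserts after position(s) 14: gingadnezutezvir
2. o -> e, u -> i / F C0 _: fires at position(s) 10: gingadnezitezvir
3. f -> v, p -> b / V _ V: no change
surface: gingadnezitezvir

cell CASE=gu, MOD=zo, POLE=gu, VEL=ak:
underlying: ginga-le-u-oz-es
1. 0 -> i / C _ C #: no change
2. o -> e, u -> i / F C0 _: fires at position(s) 8: gingaleiozes
3. f -> v, p -> b / V _ V: no change
surface: gingaleiozes
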